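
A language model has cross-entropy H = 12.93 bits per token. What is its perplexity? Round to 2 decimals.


Perplexity formula: PP = 2^H
H = 12.93
PP = 2^12.93
Decompose: 2^12.93 = 2^12 * 2^0.93
2^12 = 4096, 2^0.93 ~ 1.9052760
PP ~ 4096 * 1.9052760 = 7804.0104960
Rounded to 2 decimals: 7804.01

7804.01


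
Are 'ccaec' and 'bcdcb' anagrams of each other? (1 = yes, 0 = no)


Sort characters of 'ccaec': 'accce'
Sort characters of 'bcdcb': 'bbccd'
Sorted forms differ -> they are NOT anagrams
Result: 0

0


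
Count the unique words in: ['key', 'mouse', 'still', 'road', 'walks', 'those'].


Listing all tokens and tracking unique types:
  Token 1: 'key' -> NEW (unique so far: 1)
  Token 2: 'mouse' -> NEW (unique so far: 2)
  Token 3: 'still' -> NEW (unique so far: 3)
  Token 4: 'road' -> NEW (unique so far: 4)
  Token 5: 'walks' -> NEW (unique so far: 5)
  Token 6: 'those' -> NEW (unique so far: 6)
Unique types: ('key', 'mouse', 'road', 'still', 'those', 'walks')
Vocabulary size: 6

6


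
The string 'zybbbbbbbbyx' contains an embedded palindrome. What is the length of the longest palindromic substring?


Scanning 'zybbbbbbbbyx' for palindromic substrings.
Substring at positions 1-10: 'ybbbbbbbby'.
Check: reverse('ybbbbbbbby') = 'ybbbbbbbby' -> palindrome confirmed.
Neighbouring characters ('z' / 'x') break symmetry, so it cannot extend further.
No longer palindromic substring exists; longest length = 10

10


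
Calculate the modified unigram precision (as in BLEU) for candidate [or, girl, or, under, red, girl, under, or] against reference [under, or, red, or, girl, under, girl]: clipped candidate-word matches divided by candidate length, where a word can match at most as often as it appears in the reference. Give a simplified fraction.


Reference word counts: {'girl': 2, 'or': 2, 'red': 1, 'under': 2}
Checking each candidate word (with clipping):
  'or' -> in reference (ref count 2, used 1/2) -> match (matches: 1)
  'girl' -> in reference (ref count 2, used 1/2) -> match (matches: 2)
  'or' -> in reference (ref count 2, used 2/2) -> match (matches: 3)
  'under' -> in reference (ref count 2, used 1/2) -> match (matches: 4)
  'red' -> in reference (ref count 1, used 1/1) -> match (matches: 5)
  'girl' -> in reference (ref count 2, used 2/2) -> match (matches: 6)
  'under' -> in reference (ref count 2, used 2/2) -> match (matches: 7)
  'or' -> ref count 2 already used up (2/2) -> clipped, no match (matches: 7)
Clipped matches: 7, Candidate length: 8
Precision = 7/8

7/8


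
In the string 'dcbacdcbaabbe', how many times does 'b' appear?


Scanning 'dcbacdcbaabbe' for 'b':
  Position 2: 'b' -> MATCH (count: 1)
  Position 7: 'b' -> MATCH (count: 2)
  Position 10: 'b' -> MATCH (count: 3)
  Position 11: 'b' -> MATCH (count: 4)
Total occurrences of 'b': 4

4


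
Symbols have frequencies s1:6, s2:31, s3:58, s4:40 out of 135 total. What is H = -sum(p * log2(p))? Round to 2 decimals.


Computing entropy H = -sum(p_i * log2(p_i)):
  s1: p = 6/135 = 0.0444, -p*log2(p) = 0.1996
  s2: p = 31/135 = 0.2296, -p*log2(p) = 0.4874
  s3: p = 58/135 = 0.4296, -p*log2(p) = 0.5236
  s4: p = 40/135 = 0.2963, -p*log2(p) = 0.5200
H = sum of terms = 1.7306
Rounded to 2 decimals: 1.73

1.73


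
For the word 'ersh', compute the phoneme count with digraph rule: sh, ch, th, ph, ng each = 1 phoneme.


Parsing 'ersh' greedily, digraphs first:
  'e' -> vowel phoneme (phonemes so far: 1)
  'r' -> consonant phoneme (phonemes so far: 2)
  'sh' -> digraph (1 consonant phoneme) (phonemes so far: 3)
Total phonemes: 3

3


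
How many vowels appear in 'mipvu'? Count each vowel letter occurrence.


Scanning each character of 'mipvu':
  Position 1: 'm' -> consonant (running count: 0)
  Position 2: 'i' -> vowel (running count: 1)
  Position 3: 'p' -> consonant (running count: 1)
  Position 4: 'v' -> consonant (running count: 1)
  Position 5: 'u' -> vowel (running count: 2)
Total vowels: 2

2


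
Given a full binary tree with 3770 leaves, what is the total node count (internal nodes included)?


Leaf nodes (terminals): 3770
Internal nodes = n - 1 = 3770 - 1 = 3769
Total = leaves + internal = 3770 + 3769 = 7539

7539


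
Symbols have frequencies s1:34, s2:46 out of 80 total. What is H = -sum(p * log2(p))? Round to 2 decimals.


Computing entropy H = -sum(p_i * log2(p_i)):
  s1: p = 34/80 = 0.4250, -p*log2(p) = 0.5246
  s2: p = 46/80 = 0.5750, -p*log2(p) = 0.4591
H = sum of terms = 0.9837
Rounded to 2 decimals: 0.98

0.98


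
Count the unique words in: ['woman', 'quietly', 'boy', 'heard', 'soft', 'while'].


Listing all tokens and tracking unique types:
  Token 1: 'woman' -> NEW (unique so far: 1)
  Token 2: 'quietly' -> NEW (unique so far: 2)
  Token 3: 'boy' -> NEW (unique so far: 3)
  Token 4: 'heard' -> NEW (unique so far: 4)
  Token 5: 'soft' -> NEW (unique so far: 5)
  Token 6: 'while' -> NEW (unique so far: 6)
Unique types: ('boy', 'heard', 'quietly', 'soft', 'while', 'woman')
Vocabulary size: 6

6


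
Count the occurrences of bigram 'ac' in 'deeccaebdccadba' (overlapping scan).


Scanning 'deeccaebdccadba' for bigram 'ac':
  Position 0: 'de' -> no
  Position 1: 'ee' -> no
  Position 2: 'ec' -> no
  Position 3: 'cc' -> no
  Position 4: 'ca' -> no
  Position 5: 'ae' -> no
  Position 6: 'eb' -> no
  Position 7: 'bd' -> no
  Position 8: 'dc' -> no
  Position 9: 'cc' -> no
  Position 10: 'ca' -> no
  Position 11: 'ad' -> no
  Position 12: 'db' -> no
  Position 13: 'ba' -> no
Total matches: 0

0


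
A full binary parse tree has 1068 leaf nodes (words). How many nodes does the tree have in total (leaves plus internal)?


Leaf nodes (terminals): 1068
Internal nodes = n - 1 = 1068 - 1 = 1067
Total = leaves + internal = 1068 + 1067 = 2135

2135


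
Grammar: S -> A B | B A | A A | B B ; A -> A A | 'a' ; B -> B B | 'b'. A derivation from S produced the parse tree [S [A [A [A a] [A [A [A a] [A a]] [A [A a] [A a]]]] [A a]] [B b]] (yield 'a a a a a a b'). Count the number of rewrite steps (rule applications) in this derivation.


Every bracketed nonterminal node [X ...] in the tree is produced by exactly one rule application.
Reading the tree off as a leftmost derivation:
  Step 1: S  =>  A B   (applied S -> A B)
  Step 2: A B  =>  A A B   (applied A -> A A)
  Step 3: A A B  =>  A A A B   (applied A -> A A)
  Step 4: A A A B  =>  a A A B   (applied A -> a)
  Step 5: a A A B  =>  a A A A B   (applied A -> A A)
  Step 6: a A A A B  =>  a A A A A B   (applied A -> A A)
  Step 7: a A A A A B  =>  a a A A A B   (applied A -> a)
  Step 8: a a A A A B  =>  a a a A A B   (applied A -> a)
  Step 9: a a a A A B  =>  a a a A A A B   (applied A -> A A)
  Step 10: a a a A A A B  =>  a a a a A A B   (applied A -> a)
  Step 11: a a a a A A B  =>  a a a a a A B   (applied A -> a)
  Step 12: a a a a a A B  =>  a a a a a a B   (applied A -> a)
  Step 13: a a a a a a B  =>  a a a a a a b   (applied B -> b)
Final yield: a a a a a a b
Total rewrite steps: 13

13


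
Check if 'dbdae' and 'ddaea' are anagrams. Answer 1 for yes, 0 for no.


Sort characters of 'dbdae': 'abdde'
Sort characters of 'ddaea': 'aadde'
Sorted forms differ -> they are NOT anagrams
Result: 0

0


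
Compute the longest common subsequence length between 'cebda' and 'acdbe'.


DP table for LCS of 'cebda' and 'acdbe':
       a  c  d  b  e
    0  0  0  0  0  0
  c 0  0  1  1  1  1
  e 0  0  1  1  1  2
  b 0  0  1  1  2  2
  d 0  0  1  2  2  2
  a 0  1  1  2  2  2
LCS: 'ce'
LCS length = 2

2


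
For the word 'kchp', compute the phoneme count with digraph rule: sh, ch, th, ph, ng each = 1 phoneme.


Parsing 'kchp' greedily, digraphs first:
  'k' -> consonant phoneme (phonemes so far: 1)
  'ch' -> digraph (1 consonant phoneme) (phonemes so far: 2)
  'p' -> consonant phoneme (phonemes so far: 3)
Total phonemes: 3

3


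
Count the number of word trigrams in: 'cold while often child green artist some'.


Word trigrams from [7] words:
  Trigram 1: (cold while often)
  Trigram 2: (while often child)
  Trigram 3: (often child green)
  Trigram 4: (child green artist)
  Trigram 5: (green artist some)
Total word trigrams: 7 - 2 = 5

5


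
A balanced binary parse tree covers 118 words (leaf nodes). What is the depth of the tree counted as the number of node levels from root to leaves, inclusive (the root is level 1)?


In a balanced binary tree with n leaves the deepest leaf is ceil(log2(n)) edges below the root,
so counting node levels inclusive of root and leaves gives ceil(log2(n)) + 1 levels.
log2(118) = 6.8826
ceil(6.8826) = 7
levels = 7 + 1 = 8

8


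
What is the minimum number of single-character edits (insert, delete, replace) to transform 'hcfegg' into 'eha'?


Building DP table for s1='hcfegg' (len 6) and s2='eha' (len 3):
       e  h  a
    0  1  2  3
  h 1  1  1  2
  c 2  2  2  2
  f 3  3  3  3
  e 4  3  4  4
  g 5  4  4  5
  g 6  5  5  5
Edit distance = dp[6][3] = 5

5


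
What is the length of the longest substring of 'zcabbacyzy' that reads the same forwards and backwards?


Scanning 'zcabbacyzy' for palindromic substrings.
Substring at positions 1-6: 'cabbac'.
Check: reverse('cabbac') = 'cabbac' -> palindrome confirmed.
Neighbouring characters ('z' / 'y') break symmetry, so it cannot extend further.
No longer palindromic substring exists; longest length = 6

6


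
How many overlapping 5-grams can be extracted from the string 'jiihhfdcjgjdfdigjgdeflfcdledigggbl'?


String 'jiihhfdcjgjdfdigjgdeflfcdledigggbl' has length L = 34.
Number of overlapping n-grams = L - n + 1
Substituting: 34 - 5 + 1 = 30

30


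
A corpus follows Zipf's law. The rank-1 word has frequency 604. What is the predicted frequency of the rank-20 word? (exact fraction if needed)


Zipf's law: freq(rank) = f1 / rank
f1 = 604, rank = 20
freq = 604 / 20
GCD(604, 20) = 4
Simplified: 151/5

151/5


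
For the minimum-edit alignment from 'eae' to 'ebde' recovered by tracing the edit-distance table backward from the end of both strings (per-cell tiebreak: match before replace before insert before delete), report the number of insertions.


Edit distance = 2. Backtracking from cell (3, 4) with preference match > replace > insert > delete,
then listing the resulting alignment 'eae' -> 'ebde' left to right:
  Step 1: keep 'e'
  Step 2: insert 'b' [insertion #1]
  Step 3: replace a->d
  Step 4: keep 'e'
Total insertions: 1

1


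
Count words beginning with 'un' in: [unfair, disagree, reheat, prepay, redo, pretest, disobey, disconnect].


Checking each word for prefix 'un':
  'unfair' -> YES, starts with 'un' (count: 1)
  'disagree' -> no (count: 1)
  'reheat' -> no (count: 1)
  'prepay' -> no (count: 1)
  'redo' -> no (count: 1)
  'pretest' -> no (count: 1)
  'disobey' -> no (count: 1)
  'disconnect' -> no (count: 1)
Total with prefix 'un': 1

1


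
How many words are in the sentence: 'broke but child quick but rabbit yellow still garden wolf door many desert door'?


Counting words by splitting on spaces:
  Word 1: 'broke'
  Word 2: 'but'
  Word 3: 'child'
  Word 4: 'quick'
  Word 5: 'but'
  Word 6: 'rabbit'
  Word 7: 'yellow'
  Word 8: 'still'
  Word 9: 'garden'
  Word 10: 'wolf'
  Word 11: 'door'
  Word 12: 'many'
  Word 13: 'desert'
  Word 14: 'door'
Total words: 14

14


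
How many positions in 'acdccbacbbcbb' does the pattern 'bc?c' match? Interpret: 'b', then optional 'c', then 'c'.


Pattern: bc?c means 'b', then optional 'c', then 'c'.
Scanning 'acdccbacbbcbb' position-by-position:
  Pos 0: window 'acd' -> no
  Pos 1: window 'cdc' -> no
  Pos 2: window 'dcc' -> no
  Pos 3: window 'ccb' -> no
  Pos 4: window 'cba' -> no
  Pos 5: window 'bac' -> no
  Pos 6: window 'acb' -> no
  Pos 7: window 'cbb' -> no
  Pos 8: window 'bbc' -> no
  Pos 9: window 'bcb' -> MATCH
  Pos 10: window 'cbb' -> no
  Pos 11: window 'bb' -> no
  Pos 12: window 'b' -> no
Total matches: 1

1


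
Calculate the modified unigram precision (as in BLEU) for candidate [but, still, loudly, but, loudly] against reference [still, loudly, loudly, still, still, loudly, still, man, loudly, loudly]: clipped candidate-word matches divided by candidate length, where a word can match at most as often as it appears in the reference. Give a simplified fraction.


Reference word counts: {'loudly': 5, 'man': 1, 'still': 4}
Checking each candidate word (with clipping):
  'but' -> not in reference -> no match (matches: 0)
  'still' -> in reference (ref count 4, used 1/4) -> match (matches: 1)
  'loudly' -> in reference (ref count 5, used 1/5) -> match (matches: 2)
  'but' -> not in reference -> no match (matches: 2)
  'loudly' -> in reference (ref count 5, used 2/5) -> match (matches: 3)
Clipped matches: 3, Candidate length: 5
Precision = 3/5

3/5


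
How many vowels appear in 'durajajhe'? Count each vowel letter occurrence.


Scanning each character of 'durajajhe':
  Position 1: 'd' -> consonant (running count: 0)
  Position 2: 'u' -> vowel (running count: 1)
  Position 3: 'r' -> consonant (running count: 1)
  Position 4: 'a' -> vowel (running count: 2)
  Position 5: 'j' -> consonant (running count: 2)
  Position 6: 'a' -> vowel (running count: 3)
  Position 7: 'j' -> consonant (running count: 3)
  Position 8: 'h' -> consonant (running count: 3)
  Position 9: 'e' -> vowel (running count: 4)
Total vowels: 4

4


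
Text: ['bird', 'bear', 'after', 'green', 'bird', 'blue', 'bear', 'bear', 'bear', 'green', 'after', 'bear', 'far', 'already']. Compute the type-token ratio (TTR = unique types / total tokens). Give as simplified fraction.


Tokens: 14
Unique types: ('after', 'already', 'bear', 'bird', 'blue', 'far', 'green') = 7
TTR = 7/14
Simplify: divide both by 7 -> 1/2
TTR = 1/2

1/2


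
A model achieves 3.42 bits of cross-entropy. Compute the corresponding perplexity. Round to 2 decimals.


Perplexity formula: PP = 2^H
H = 3.42
PP = 2^3.42
Decompose: 2^3.42 = 2^3 * 2^0.42
2^3 = 8, 2^0.42 ~ 1.3379276
PP ~ 8 * 1.3379276 = 10.7034208
Rounded to 2 decimals: 10.70

10.70


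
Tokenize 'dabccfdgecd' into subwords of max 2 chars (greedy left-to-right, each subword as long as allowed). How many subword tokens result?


'dabccfdgecd' has 11 characters.
Chunking with max size 2:
  Chunk 1: 'da' (positions 0-1)
  Chunk 2: 'bc' (positions 2-3)
  Chunk 3: 'cf' (positions 4-5)
  Chunk 4: 'dg' (positions 6-7)
  Chunk 5: 'ec' (positions 8-9)
  Chunk 6: 'd' (positions 10-10)
Total chunks: ceil(11 / 2) = 6

6


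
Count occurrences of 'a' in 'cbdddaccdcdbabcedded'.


Scanning 'cbdddaccdcdbabcedded' for 'a':
  Position 5: 'a' -> MATCH (count: 1)
  Position 12: 'a' -> MATCH (count: 2)
Total occurrences of 'a': 2

2


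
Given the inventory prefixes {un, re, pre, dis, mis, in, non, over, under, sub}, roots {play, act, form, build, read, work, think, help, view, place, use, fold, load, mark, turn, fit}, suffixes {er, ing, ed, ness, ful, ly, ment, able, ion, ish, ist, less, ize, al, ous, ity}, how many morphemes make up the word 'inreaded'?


Segmenting 'inreaded' against the inventory:
  'in' -> prefix (morpheme 1)
  'read' -> root (morpheme 2)
  'ed' -> suffix (morpheme 3)
Total morphemes: 3

3


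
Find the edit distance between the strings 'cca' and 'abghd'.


Building DP table for s1='cca' (len 3) and s2='abghd' (len 5):
       a  b  g  h  d
    0  1  2  3  4  5
  c 1  1  2  3  4  5
  c 2  2  2  3  4  5
  a 3  2  3  3  4  5
Edit distance = dp[3][5] = 5

5


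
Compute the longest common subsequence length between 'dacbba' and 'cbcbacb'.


DP table for LCS of 'dacbba' and 'cbcbacb':
       c  b  c  b  a  c  b
    0  0  0  0  0  0  0  0
  d 0  0  0  0  0  0  0  0
  a 0  0  0  0  0  1  1  1
  c 0  1  1  1  1  1  2  2
  b 0  1  2  2  2  2  2  3
  b 0  1  2  2  3  3  3  3
  a 0  1  2  2  3  4  4  4
LCS: 'cbba'
LCS length = 4

4


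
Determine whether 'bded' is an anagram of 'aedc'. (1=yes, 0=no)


Sort characters of 'bded': 'bdde'
Sort characters of 'aedc': 'acde'
Sorted forms differ -> they are NOT anagrams
Result: 0

0


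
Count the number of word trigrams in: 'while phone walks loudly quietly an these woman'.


Word trigrams from [8] words:
  Trigram 1: (while phone walks)
  Trigram 2: (phone walks loudly)
  Trigram 3: (walks loudly quietly)
  Trigram 4: (loudly quietly an)
  Trigram 5: (quietly an these)
  Trigram 6: (an these woman)
Total word trigrams: 8 - 2 = 6

6


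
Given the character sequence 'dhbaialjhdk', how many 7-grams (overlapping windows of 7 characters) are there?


String 'dhbaialjhdk' has length L = 11.
Number of overlapping n-grams = L - n + 1
Substituting: 11 - 7 + 1 = 5

5


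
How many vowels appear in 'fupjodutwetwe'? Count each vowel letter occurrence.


Scanning each character of 'fupjodutwetwe':
  Position 1: 'f' -> consonant (running count: 0)
  Position 2: 'u' -> vowel (running count: 1)
  Position 3: 'p' -> consonant (running count: 1)
  Position 4: 'j' -> consonant (running count: 1)
  Position 5: 'o' -> vowel (running count: 2)
  Position 6: 'd' -> consonant (running count: 2)
  Position 7: 'u' -> vowel (running count: 3)
  Position 8: 't' -> consonant (running count: 3)
  Position 9: 'w' -> consonant (running count: 3)
  Position 10: 'e' -> vowel (running count: 4)
  Position 11: 't' -> consonant (running count: 4)
  Position 12: 'w' -> consonant (running count: 4)
  Position 13: 'e' -> vowel (running count: 5)
Total vowels: 5

5


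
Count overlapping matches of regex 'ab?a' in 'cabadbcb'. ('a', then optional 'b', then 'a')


Pattern: ab?a means 'a', then optional 'b', then 'a'.
Scanning 'cabadbcb' position-by-position:
  Pos 0: window 'cab' -> no
  Pos 1: window 'aba' -> MATCH
  Pos 2: window 'bad' -> no
  Pos 3: window 'adb' -> no
  Pos 4: window 'dbc' -> no
  Pos 5: window 'bcb' -> no
  Pos 6: window 'cb' -> no
  Pos 7: window 'b' -> no
Total matches: 1

1


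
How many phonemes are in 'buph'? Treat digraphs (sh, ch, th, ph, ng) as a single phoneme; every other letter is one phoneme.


Parsing 'buph' greedily, digraphs first:
  'b' -> consonant phoneme (phonemes so far: 1)
  'u' -> vowel phoneme (phonemes so far: 2)
  'ph' -> digraph (1 consonant phoneme) (phonemes so far: 3)
Total phonemes: 3

3


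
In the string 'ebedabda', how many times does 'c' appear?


Scanning 'ebedabda' for 'c':
  No matches found.
Total occurrences of 'c': 0

0


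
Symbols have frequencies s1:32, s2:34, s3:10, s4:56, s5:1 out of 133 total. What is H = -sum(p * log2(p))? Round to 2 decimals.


Computing entropy H = -sum(p_i * log2(p_i)):
  s1: p = 32/133 = 0.2406, -p*log2(p) = 0.4945
  s2: p = 34/133 = 0.2556, -p*log2(p) = 0.5031
  s3: p = 10/133 = 0.0752, -p*log2(p) = 0.2807
  s4: p = 56/133 = 0.4211, -p*log2(p) = 0.5254
  s5: p = 1/133 = 0.0075, -p*log2(p) = 0.0530
H = sum of terms = 1.8567
Rounded to 2 decimals: 1.86

1.86


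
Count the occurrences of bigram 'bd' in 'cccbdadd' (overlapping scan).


Scanning 'cccbdadd' for bigram 'bd':
  Position 0: 'cc' -> no
  Position 1: 'cc' -> no
  Position 2: 'cb' -> no
  Position 3: 'bd' -> MATCH
  Position 4: 'da' -> no
  Position 5: 'ad' -> no
  Position 6: 'dd' -> no
Total matches: 1

1


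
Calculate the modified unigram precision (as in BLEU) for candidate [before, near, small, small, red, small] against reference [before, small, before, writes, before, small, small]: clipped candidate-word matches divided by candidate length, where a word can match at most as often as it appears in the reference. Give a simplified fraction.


Reference word counts: {'before': 3, 'small': 3, 'writes': 1}
Checking each candidate word (with clipping):
  'before' -> in reference (ref count 3, used 1/3) -> match (matches: 1)
  'near' -> not in reference -> no match (matches: 1)
  'small' -> in reference (ref count 3, used 1/3) -> match (matches: 2)
  'small' -> in reference (ref count 3, used 2/3) -> match (matches: 3)
  'red' -> not in reference -> no match (matches: 3)
  'small' -> in reference (ref count 3, used 3/3) -> match (matches: 4)
Clipped matches: 4, Candidate length: 6
Precision = 4/6 = 2/3

2/3


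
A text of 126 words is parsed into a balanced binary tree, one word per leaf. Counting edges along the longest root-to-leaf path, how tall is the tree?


In a balanced binary tree with n leaves the deepest leaf is ceil(log2(n)) edges below the root.
log2(126) = 6.9773
ceil(6.9773) = 7
height (edges) = 7

7


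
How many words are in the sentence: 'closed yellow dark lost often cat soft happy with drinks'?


Counting words by splitting on spaces:
  Word 1: 'closed'
  Word 2: 'yellow'
  Word 3: 'dark'
  Word 4: 'lost'
  Word 5: 'often'
  Word 6: 'cat'
  Word 7: 'soft'
  Word 8: 'happy'
  Word 9: 'with'
  Word 10: 'drinks'
Total words: 10

10


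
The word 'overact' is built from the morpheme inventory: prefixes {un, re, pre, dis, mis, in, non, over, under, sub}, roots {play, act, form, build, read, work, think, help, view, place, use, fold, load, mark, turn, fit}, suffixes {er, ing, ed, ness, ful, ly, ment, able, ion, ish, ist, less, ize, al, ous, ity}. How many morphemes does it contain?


Segmenting 'overact' against the inventory:
  'over' -> prefix (morpheme 1)
  'act' -> root (morpheme 2)
Total morphemes: 2

2


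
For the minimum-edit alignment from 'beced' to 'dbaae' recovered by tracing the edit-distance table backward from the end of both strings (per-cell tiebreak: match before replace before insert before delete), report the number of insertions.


Edit distance = 4. Backtracking from cell (5, 5) with preference match > replace > insert > delete,
then listing the resulting alignment 'beced' -> 'dbaae' left to right:
  Step 1: insert 'd' [insertion #1]
  Step 2: keep 'b'
  Step 3: replace e->a
  Step 4: replace c->a
  Step 5: keep 'e'
  Step 6: delete 'd'
Total insertions: 1

1


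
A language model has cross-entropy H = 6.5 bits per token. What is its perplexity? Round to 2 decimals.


Perplexity formula: PP = 2^H
H = 6.5
PP = 2^6.5
Decompose: 2^6.5 = 2^6 * 2^0.5 = 2^6 * sqrt(2)
2^6 = 64, sqrt(2) ~ 1.4142136
PP ~ 64 * 1.4142136 = 90.5096704
Rounded to 2 decimals: 90.51

90.51


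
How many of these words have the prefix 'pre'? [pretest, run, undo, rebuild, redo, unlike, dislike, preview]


Checking each word for prefix 'pre':
  'pretest' -> YES, starts with 'pre' (count: 1)
  'run' -> no (count: 1)
  'undo' -> no (count: 1)
  'rebuild' -> no (count: 1)
  'redo' -> no (count: 1)
  'unlike' -> no (count: 1)
  'dislike' -> no (count: 1)
  'preview' -> YES, starts with 'pre' (count: 2)
Total with prefix 'pre': 2

2


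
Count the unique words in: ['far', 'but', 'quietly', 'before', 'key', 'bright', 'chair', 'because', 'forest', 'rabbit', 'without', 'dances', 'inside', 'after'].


Listing all tokens and tracking unique types:
  Token 1: 'far' -> NEW (unique so far: 1)
  Token 2: 'but' -> NEW (unique so far: 2)
  Token 3: 'quietly' -> NEW (unique so far: 3)
  Token 4: 'before' -> NEW (unique so far: 4)
  Token 5: 'key' -> NEW (unique so far: 5)
  Token 6: 'bright' -> NEW (unique so far: 6)
  Token 7: 'chair' -> NEW (unique so far: 7)
  Token 8: 'because' -> NEW (unique so far: 8)
  Token 9: 'forest' -> NEW (unique so far: 9)
  Token 10: 'rabbit' -> NEW (unique so far: 10)
  Token 11: 'without' -> NEW (unique so far: 11)
  Token 12: 'dances' -> NEW (unique so far: 12)
  Token 13: 'inside' -> NEW (unique so far: 13)
  Token 14: 'after' -> NEW (unique so far: 14)
Unique types: ('after', 'because', 'before', 'bright', 'but', 'chair', 'dances', 'far', 'forest', 'inside', 'key', 'quietly', 'rabbit', 'without')
Vocabulary size: 14

14


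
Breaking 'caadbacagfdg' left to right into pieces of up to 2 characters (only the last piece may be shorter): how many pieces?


'caadbacagfdg' has 12 characters.
Chunking with max size 2:
  Chunk 1: 'ca' (positions 0-1)
  Chunk 2: 'ad' (positions 2-3)
  Chunk 3: 'ba' (positions 4-5)
  Chunk 4: 'ca' (positions 6-7)
  Chunk 5: 'gf' (positions 8-9)
  Chunk 6: 'dg' (positions 10-11)
Total chunks: ceil(12 / 2) = 6

6


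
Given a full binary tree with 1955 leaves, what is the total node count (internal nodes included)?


Leaf nodes (terminals): 1955
Internal nodes = n - 1 = 1955 - 1 = 1954
Total = leaves + internal = 1955 + 1954 = 3909

3909


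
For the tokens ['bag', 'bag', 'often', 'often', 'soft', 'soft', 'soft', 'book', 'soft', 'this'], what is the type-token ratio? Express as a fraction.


Tokens: 10
Unique types: ('bag', 'book', 'often', 'soft', 'this') = 5
TTR = 5/10
Simplify: divide both by 5 -> 1/2
TTR = 1/2

1/2


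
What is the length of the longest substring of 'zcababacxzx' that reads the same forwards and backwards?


Scanning 'zcababacxzx' for palindromic substrings.
Substring at positions 1-7: 'cababac'.
Check: reverse('cababac') = 'cababac' -> palindrome confirmed.
Neighbouring characters ('z' / 'x') break symmetry, so it cannot extend further.
No longer palindromic substring exists; longest length = 7

7


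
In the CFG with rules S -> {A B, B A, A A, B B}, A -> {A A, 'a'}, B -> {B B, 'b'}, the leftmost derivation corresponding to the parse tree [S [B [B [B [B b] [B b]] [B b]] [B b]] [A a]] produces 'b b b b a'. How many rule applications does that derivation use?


Every bracketed nonterminal node [X ...] in the tree is produced by exactly one rule application.
Reading the tree off as a leftmost derivation:
  Step 1: S  =>  B A   (applied S -> B A)
  Step 2: B A  =>  B B A   (applied B -> B B)
  Step 3: B B A  =>  B B B A   (applied B -> B B)
  Step 4: B B B A  =>  B B B B A   (applied B -> B B)
  Step 5: B B B B A  =>  b B B B A   (applied B -> b)
  Step 6: b B B B A  =>  b b B B A   (applied B -> b)
  Step 7: b b B B A  =>  b b b B A   (applied B -> b)
  Step 8: b b b B A  =>  b b b b A   (applied B -> b)
  Step 9: b b b b A  =>  b b b b a   (applied A -> a)
Final yield: b b b b a
Total rewrite steps: 9

9


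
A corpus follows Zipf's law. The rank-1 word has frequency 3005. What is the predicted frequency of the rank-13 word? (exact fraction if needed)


Zipf's law: freq(rank) = f1 / rank
f1 = 3005, rank = 13
freq = 3005 / 13
GCD(3005, 13) = 1
Simplified: 3005/13

3005/13


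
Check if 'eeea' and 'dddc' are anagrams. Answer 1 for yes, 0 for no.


Sort characters of 'eeea': 'aeee'
Sort characters of 'dddc': 'cddd'
Sorted forms differ -> they are NOT anagrams
Result: 0

0


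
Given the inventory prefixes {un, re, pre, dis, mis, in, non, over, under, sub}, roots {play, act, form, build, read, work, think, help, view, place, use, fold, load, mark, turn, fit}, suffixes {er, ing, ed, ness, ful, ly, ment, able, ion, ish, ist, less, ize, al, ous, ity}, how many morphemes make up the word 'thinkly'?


Segmenting 'thinkly' against the inventory:
  'think' -> root (morpheme 1)
  'ly' -> suffix (morpheme 2)
Total morphemes: 2

2


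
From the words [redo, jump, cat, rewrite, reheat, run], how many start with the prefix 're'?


Checking each word for prefix 're':
  'redo' -> YES, starts with 're' (count: 1)
  'jump' -> no (count: 1)
  'cat' -> no (count: 1)
  'rewrite' -> YES, starts with 're' (count: 2)
  'reheat' -> YES, starts with 're' (count: 3)
  'run' -> no (count: 3)
Total with prefix 're': 3

3


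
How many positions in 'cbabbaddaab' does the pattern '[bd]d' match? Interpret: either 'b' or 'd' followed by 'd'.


Pattern: [bd]d means either 'b' or 'd' followed by 'd'.
Scanning 'cbabbaddaab' position-by-position:
  Pos 0: window 'cb' -> no
  Pos 1: window 'ba' -> no
  Pos 2: window 'ab' -> no
  Pos 3: window 'bb' -> no
  Pos 4: window 'ba' -> no
  Pos 5: window 'ad' -> no
  Pos 6: window 'dd' -> MATCH
  Pos 7: window 'da' -> no
  Pos 8: window 'aa' -> no
  Pos 9: window 'ab' -> no
  Pos 10: window 'b' -> no
Total matches: 1

1


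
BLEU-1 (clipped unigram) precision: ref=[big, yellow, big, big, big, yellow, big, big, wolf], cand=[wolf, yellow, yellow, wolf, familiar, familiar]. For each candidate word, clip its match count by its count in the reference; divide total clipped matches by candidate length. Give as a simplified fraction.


Reference word counts: {'big': 6, 'wolf': 1, 'yellow': 2}
Checking each candidate word (with clipping):
  'wolf' -> in reference (ref count 1, used 1/1) -> match (matches: 1)
  'yellow' -> in reference (ref count 2, used 1/2) -> match (matches: 2)
  'yellow' -> in reference (ref count 2, used 2/2) -> match (matches: 3)
  'wolf' -> ref count 1 already used up (1/1) -> clipped, no match (matches: 3)
  'familiar' -> not in reference -> no match (matches: 3)
  'familiar' -> not in reference -> no match (matches: 3)
Clipped matches: 3, Candidate length: 6
Precision = 3/6 = 1/2

1/2


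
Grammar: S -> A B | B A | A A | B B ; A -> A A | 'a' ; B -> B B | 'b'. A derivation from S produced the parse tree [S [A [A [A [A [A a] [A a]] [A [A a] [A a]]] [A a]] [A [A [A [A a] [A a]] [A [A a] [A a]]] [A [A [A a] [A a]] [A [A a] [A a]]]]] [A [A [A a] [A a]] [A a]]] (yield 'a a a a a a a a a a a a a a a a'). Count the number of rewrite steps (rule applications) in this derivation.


Every bracketed nonterminal node [X ...] in the tree is produced by exactly one rule application.
Reading the tree off as a leftmost derivation:
  Step 1: S  =>  A A   (applied S -> A A)
  Step 2: A A  =>  A A A   (applied A -> A A)
  Step 3: A A A  =>  A A A A   (applied A -> A A)
  Step 4: A A A A  =>  A A A A A   (applied A -> A A)
  Step 5: A A A A A  =>  A A A A A A   (applied A -> A A)
  Step 6: A A A A A A  =>  a A A A A A   (applied A -> a)
  Step 7: a A A A A A  =>  a a A A A A   (applied A -> a)
  Step 8: a a A A A A  =>  a a A A A A A   (applied A -> A A)
  Step 9: a a A A A A A  =>  a a a A A A A   (applied A -> a)
  Step 10: a a a A A A A  =>  a a a a A A A   (applied A -> a)
  Step 11: a a a a A A A  =>  a a a a a A A   (applied A -> a)
  Step 12: a a a a a A A  =>  a a a a a A A A   (applied A -> A A)
  Step 13: a a a a a A A A  =>  a a a a a A A A A   (applied A -> A A)
  Step 14: a a a a a A A A A  =>  a a a a a A A A A A   (applied A -> A A)
  Step 15: a a a a a A A A A A  =>  a a a a a a A A A A   (applied A -> a)
  Step 16: a a a a a a A A A A  =>  a a a a a a a A A A   (applied A -> a)
  Step 17: a a a a a a a A A A  =>  a a a a a a a A A A A   (applied A -> A A)
  Step 18: a a a a a a a A A A A  =>  a a a a a a a a A A A   (applied A -> a)
  Step 19: a a a a a a a a A A A  =>  a a a a a a a a a A A   (applied A -> a)
  Step 20: a a a a a a a a a A A  =>  a a a a a a a a a A A A   (applied A -> A A)
  Step 21: a a a a a a a a a A A A  =>  a a a a a a a a a A A A A   (applied A -> A A)
  Step 22: a a a a a a a a a A A A A  =>  a a a a a a a a a a A A A   (applied A -> a)
  Step 23: a a a a a a a a a a A A A  =>  a a a a a a a a a a a A A   (applied A -> a)
  Step 24: a a a a a a a a a a a A A  =>  a a a a a a a a a a a A A A   (applied A -> A A)
  Step 25: a a a a a a a a a a a A A A  =>  a a a a a a a a a a a a A A   (applied A -> a)
  Step 26: a a a a a a a a a a a a A A  =>  a a a a a a a a a a a a a A   (applied A -> a)
  Step 27: a a a a a a a a a a a a a A  =>  a a a a a a a a a a a a a A A   (applied A -> A A)
  Step 28: a a a a a a a a a a a a a A A  =>  a a a a a a a a a a a a a A A A   (applied A -> A A)
  Step 29: a a a a a a a a a a a a a A A A  =>  a a a a a a a a a a a a a a A A   (applied A -> a)
  Step 30: a a a a a a a a a a a a a a A A  =>  a a a a a a a a a a a a a a a A   (applied A -> a)
  Step 31: a a a a a a a a a a a a a a a A  =>  a a a a a a a a a a a a a a a a   (applied A -> a)
Final yield: a a a a a a a a a a a a a a a a
Total rewrite steps: 31

31


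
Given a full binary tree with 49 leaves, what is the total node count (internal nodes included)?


Leaf nodes (terminals): 49
Internal nodes = n - 1 = 49 - 1 = 48
Total = leaves + internal = 49 + 48 = 97

97


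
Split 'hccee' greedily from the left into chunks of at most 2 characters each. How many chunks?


'hccee' has 5 characters.
Chunking with max size 2:
  Chunk 1: 'hc' (positions 0-1)
  Chunk 2: 'ce' (positions 2-3)
  Chunk 3: 'e' (positions 4-4)
Total chunks: ceil(5 / 2) = 3

3


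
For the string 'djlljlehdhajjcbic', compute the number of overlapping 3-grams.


String 'djlljlehdhajjcbic' has length L = 17.
Number of overlapping n-grams = L - n + 1
Substituting: 17 - 3 + 1 = 15

15


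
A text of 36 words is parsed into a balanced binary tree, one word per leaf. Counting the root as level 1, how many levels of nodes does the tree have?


In a balanced binary tree with n leaves the deepest leaf is ceil(log2(n)) edges below the root,
so counting node levels inclusive of root and leaves gives ceil(log2(n)) + 1 levels.
log2(36) = 5.1699
ceil(5.1699) = 6
levels = 6 + 1 = 7

7


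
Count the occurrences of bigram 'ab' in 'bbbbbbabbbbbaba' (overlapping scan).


Scanning 'bbbbbbabbbbbaba' for bigram 'ab':
  Position 0: 'bb' -> no
  Position 1: 'bb' -> no
  Position 2: 'bb' -> no
  Position 3: 'bb' -> no
  Position 4: 'bb' -> no
  Position 5: 'ba' -> no
  Position 6: 'ab' -> MATCH
  Position 7: 'bb' -> no
  Position 8: 'bb' -> no
  Position 9: 'bb' -> no
  Position 10: 'bb' -> no
  Position 11: 'ba' -> no
  Position 12: 'ab' -> MATCH
  Position 13: 'ba' -> no
Total matches: 2

2


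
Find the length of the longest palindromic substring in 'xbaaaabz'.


Scanning 'xbaaaabz' for palindromic substrings.
Substring at positions 1-6: 'baaaab'.
Check: reverse('baaaab') = 'baaaab' -> palindrome confirmed.
Neighbouring characters ('x' / 'z') break symmetry, so it cannot extend further.
No longer palindromic substring exists; longest length = 6

6


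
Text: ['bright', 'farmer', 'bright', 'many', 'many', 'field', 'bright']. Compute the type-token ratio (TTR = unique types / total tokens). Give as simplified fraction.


Tokens: 7
Unique types: ('bright', 'farmer', 'field', 'many') = 4
TTR = 4/7
Already in lowest terms.

4/7


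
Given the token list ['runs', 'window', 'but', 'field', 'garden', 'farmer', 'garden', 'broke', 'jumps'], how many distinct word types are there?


Listing all tokens and tracking unique types:
  Token 1: 'runs' -> NEW (unique so far: 1)
  Token 2: 'window' -> NEW (unique so far: 2)
  Token 3: 'but' -> NEW (unique so far: 3)
  Token 4: 'field' -> NEW (unique so far: 4)
  Token 5: 'garden' -> NEW (unique so far: 5)
  Token 6: 'farmer' -> NEW (unique so far: 6)
  Token 7: 'garden' -> duplicate (unique so far: 6)
  Token 8: 'broke' -> NEW (unique so far: 7)
  Token 9: 'jumps' -> NEW (unique so far: 8)
Unique types: ('broke', 'but', 'farmer', 'field', 'garden', 'jumps', 'runs', 'window')
Vocabulary size: 8

8


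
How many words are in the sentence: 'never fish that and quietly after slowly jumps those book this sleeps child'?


Counting words by splitting on spaces:
  Word 1: 'never'
  Word 2: 'fish'
  Word 3: 'that'
  Word 4: 'and'
  Word 5: 'quietly'
  Word 6: 'after'
  Word 7: 'slowly'
  Word 8: 'jumps'
  Word 9: 'those'
  Word 10: 'book'
  Word 11: 'this'
  Word 12: 'sleeps'
  Word 13: 'child'
Total words: 13

13


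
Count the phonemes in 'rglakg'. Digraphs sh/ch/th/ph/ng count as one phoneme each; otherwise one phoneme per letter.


Parsing 'rglakg' greedily, digraphs first:
  'r' -> consonant phoneme (phonemes so far: 1)
  'g' -> consonant phoneme (phonemes so far: 2)
  'l' -> consonant phoneme (phonemes so far: 3)
  'a' -> vowel phoneme (phonemes so far: 4)
  'k' -> consonant phoneme (phonemes so far: 5)
  'g' -> consonant phoneme (phonemes so far: 6)
Total phonemes: 6

6


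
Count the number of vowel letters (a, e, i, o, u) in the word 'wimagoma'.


Scanning each character of 'wimagoma':
  Position 1: 'w' -> consonant (running count: 0)
  Position 2: 'i' -> vowel (running count: 1)
  Position 3: 'm' -> consonant (running count: 1)
  Position 4: 'a' -> vowel (running count: 2)
  Position 5: 'g' -> consonant (running count: 2)
  Position 6: 'o' -> vowel (running count: 3)
  Position 7: 'm' -> consonant (running count: 3)
  Position 8: 'a' -> vowel (running count: 4)
Total vowels: 4

4


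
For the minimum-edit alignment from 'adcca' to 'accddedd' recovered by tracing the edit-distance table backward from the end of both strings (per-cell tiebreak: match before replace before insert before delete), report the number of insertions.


Edit distance = 6. Backtracking from cell (5, 8) with preference match > replace > insert > delete,
then listing the resulting alignment 'adcca' -> 'accddedd' left to right:
  Step 1: keep 'a'
  Step 2: insert 'c' [insertion #1]
  Step 3: insert 'c' [insertion #2]
  Step 4: insert 'd' [insertion #3]
  Step 5: keep 'd'
  Step 6: replace c->e
  Step 7: replace c->d
  Step 8: replace a->d
Total insertions: 3

3


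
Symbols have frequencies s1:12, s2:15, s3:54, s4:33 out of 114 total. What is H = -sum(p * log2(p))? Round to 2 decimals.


Computing entropy H = -sum(p_i * log2(p_i)):
  s1: p = 12/114 = 0.1053, -p*log2(p) = 0.3419
  s2: p = 15/114 = 0.1316, -p*log2(p) = 0.3850
  s3: p = 54/114 = 0.4737, -p*log2(p) = 0.5106
  s4: p = 33/114 = 0.2895, -p*log2(p) = 0.5177
H = sum of terms = 1.7552
Rounded to 2 decimals: 1.76

1.76


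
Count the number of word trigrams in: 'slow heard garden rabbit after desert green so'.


Word trigrams from [8] words:
  Trigram 1: (slow heard garden)
  Trigram 2: (heard garden rabbit)
  Trigram 3: (garden rabbit after)
  Trigram 4: (rabbit after desert)
  Trigram 5: (after desert green)
  Trigram 6: (desert green so)
Total word trigrams: 8 - 2 = 6

6


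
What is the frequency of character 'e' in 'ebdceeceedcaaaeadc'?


Scanning 'ebdceeceedcaaaeadc' for 'e':
  Position 0: 'e' -> MATCH (count: 1)
  Position 4: 'e' -> MATCH (count: 2)
  Position 5: 'e' -> MATCH (count: 3)
  Position 7: 'e' -> MATCH (count: 4)
  Position 8: 'e' -> MATCH (count: 5)
  Position 14: 'e' -> MATCH (count: 6)
Total occurrences of 'e': 6

6


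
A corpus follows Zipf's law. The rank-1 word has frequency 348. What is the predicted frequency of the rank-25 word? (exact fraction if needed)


Zipf's law: freq(rank) = f1 / rank
f1 = 348, rank = 25
freq = 348 / 25
GCD(348, 25) = 1
Simplified: 348/25

348/25


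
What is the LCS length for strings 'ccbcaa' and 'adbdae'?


DP table for LCS of 'ccbcaa' and 'adbdae':
       a  d  b  d  a  e
    0  0  0  0  0  0  0
  c 0  0  0  0  0  0  0
  c 0  0  0  0  0  0  0
  b 0  0  0  1  1  1  1
  c 0  0  0  1  1  1  1
  a 0  1  1  1  1  2  2
  a 0  1  1  1  1  2  2
LCS: 'ba'
LCS length = 2

2


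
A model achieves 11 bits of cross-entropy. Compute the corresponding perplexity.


Perplexity formula: PP = 2^H
H = 11
PP = 2^11
PP = 2^11 = 2048

2048


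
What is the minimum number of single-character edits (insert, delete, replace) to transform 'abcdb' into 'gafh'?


Building DP table for s1='abcdb' (len 5) and s2='gafh' (len 4):
       g  a  f  h
    0  1  2  3  4
  a 1  1  1  2  3
  b 2  2  2  2  3
  c 3  3  3  3  3
  d 4  4  4  4  4
  b 5  5  5  5  5
Edit distance = dp[5][4] = 5

5


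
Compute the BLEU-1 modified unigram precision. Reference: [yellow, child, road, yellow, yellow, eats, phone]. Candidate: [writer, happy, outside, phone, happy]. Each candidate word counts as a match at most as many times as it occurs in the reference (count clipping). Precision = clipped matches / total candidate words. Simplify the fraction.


Reference word counts: {'child': 1, 'eats': 1, 'phone': 1, 'road': 1, 'yellow': 3}
Checking each candidate word (with clipping):
  'writer' -> not in reference -> no match (matches: 0)
  'happy' -> not in reference -> no match (matches: 0)
  'outside' -> not in reference -> no match (matches: 0)
  'phone' -> in reference (ref count 1, used 1/1) -> match (matches: 1)
  'happy' -> not in reference -> no match (matches: 1)
Clipped matches: 1, Candidate length: 5
Precision = 1/5

1/5


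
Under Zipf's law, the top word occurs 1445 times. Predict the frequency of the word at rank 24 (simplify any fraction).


Zipf's law: freq(rank) = f1 / rank
f1 = 1445, rank = 24
freq = 1445 / 24
GCD(1445, 24) = 1
Simplified: 1445/24

1445/24


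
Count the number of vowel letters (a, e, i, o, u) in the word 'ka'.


Scanning each character of 'ka':
  Position 1: 'k' -> consonant (running count: 0)
  Position 2: 'a' -> vowel (running count: 1)
Total vowels: 1

1
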